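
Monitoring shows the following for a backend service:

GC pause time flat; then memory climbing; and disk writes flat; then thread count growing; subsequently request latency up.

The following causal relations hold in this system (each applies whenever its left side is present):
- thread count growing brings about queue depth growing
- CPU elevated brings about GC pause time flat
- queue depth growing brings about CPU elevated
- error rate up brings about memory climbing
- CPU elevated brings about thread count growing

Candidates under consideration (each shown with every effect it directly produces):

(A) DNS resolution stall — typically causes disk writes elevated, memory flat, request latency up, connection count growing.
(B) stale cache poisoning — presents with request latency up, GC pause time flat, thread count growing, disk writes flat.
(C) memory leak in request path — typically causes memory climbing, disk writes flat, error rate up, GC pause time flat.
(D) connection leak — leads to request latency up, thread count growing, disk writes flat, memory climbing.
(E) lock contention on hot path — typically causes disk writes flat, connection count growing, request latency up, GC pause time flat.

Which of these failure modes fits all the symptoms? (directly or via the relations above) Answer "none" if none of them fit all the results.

D

Per-candidate check:
(A) DNS resolution stall — GC pause time flat -; memory climbing -; disk writes flat -; thread count growing -; request latency up +
(B) stale cache poisoning — GC pause time flat +; memory climbing -; disk writes flat +; thread count growing +; request latency up +
(C) memory leak in request path — GC pause time flat +; memory climbing +; disk writes flat +; thread count growing -; request latency up -
(D) connection leak — GC pause time flat + (through thread count growing → queue depth growing → CPU elevated → GC pause time flat); memory climbing +; disk writes flat +; thread count growing +; request latency up +
(E) lock contention on hot path — does not account for memory climbing, thread count growing
(D) alone accounts for all the evidence.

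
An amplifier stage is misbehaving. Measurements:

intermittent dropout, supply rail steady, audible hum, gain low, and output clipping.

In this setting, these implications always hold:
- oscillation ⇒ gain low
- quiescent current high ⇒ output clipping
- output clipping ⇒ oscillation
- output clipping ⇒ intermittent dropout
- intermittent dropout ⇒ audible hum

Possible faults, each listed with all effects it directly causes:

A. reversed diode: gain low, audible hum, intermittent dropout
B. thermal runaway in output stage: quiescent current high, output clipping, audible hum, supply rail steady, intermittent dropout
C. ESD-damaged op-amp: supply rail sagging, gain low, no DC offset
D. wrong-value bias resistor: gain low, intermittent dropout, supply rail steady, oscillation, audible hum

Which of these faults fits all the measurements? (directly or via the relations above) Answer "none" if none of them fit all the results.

B

Per-candidate check:
(A) reversed diode — intermittent dropout match; supply rail steady miss; audible hum match; gain low match; output clipping miss
(B) thermal runaway in output stage — accounts for every observation (gain low through output clipping → oscillation → gain low)
(C) ESD-damaged op-amp — intermittent dropout miss; supply rail steady miss; audible hum miss; gain low match; output clipping miss
(D) wrong-value bias resistor — intermittent dropout match; supply rail steady match; audible hum match; gain low match; output clipping miss
Only (B) is consistent with every observation.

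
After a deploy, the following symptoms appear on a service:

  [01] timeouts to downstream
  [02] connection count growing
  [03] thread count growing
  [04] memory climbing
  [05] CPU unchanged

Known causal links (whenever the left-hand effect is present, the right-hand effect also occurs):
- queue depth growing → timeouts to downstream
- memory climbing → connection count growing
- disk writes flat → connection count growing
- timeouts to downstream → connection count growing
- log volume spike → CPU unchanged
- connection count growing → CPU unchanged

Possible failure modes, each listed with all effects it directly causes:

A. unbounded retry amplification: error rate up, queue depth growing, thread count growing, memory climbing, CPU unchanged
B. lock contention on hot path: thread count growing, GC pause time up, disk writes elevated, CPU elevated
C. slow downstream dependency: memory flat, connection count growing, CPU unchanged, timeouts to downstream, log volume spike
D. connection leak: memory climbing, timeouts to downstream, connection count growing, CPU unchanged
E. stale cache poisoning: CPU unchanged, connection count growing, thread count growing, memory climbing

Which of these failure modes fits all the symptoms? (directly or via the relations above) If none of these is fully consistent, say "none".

For each candidate, compare predicted effects to what was observed:
(A) unbounded retry amplification — timeouts to downstream yes (via queue depth growing → timeouts to downstream); connection count growing yes (via memory climbing → connection count growing); thread count growing yes; memory climbing yes; CPU unchanged yes
(B) lock contention on hot path — timeouts to downstream NO; connection count growing NO; thread count growing yes; memory climbing NO; CPU unchanged NO
(C) slow downstream dependency — fails on thread count growing, memory climbing (predicts memory flat, not memory climbing)
(D) connection leak — timeouts to downstream yes; connection count growing yes; thread count growing NO; memory climbing yes; CPU unchanged yes
(E) stale cache poisoning — does not account for timeouts to downstream
Only (A) is consistent with every observation.

A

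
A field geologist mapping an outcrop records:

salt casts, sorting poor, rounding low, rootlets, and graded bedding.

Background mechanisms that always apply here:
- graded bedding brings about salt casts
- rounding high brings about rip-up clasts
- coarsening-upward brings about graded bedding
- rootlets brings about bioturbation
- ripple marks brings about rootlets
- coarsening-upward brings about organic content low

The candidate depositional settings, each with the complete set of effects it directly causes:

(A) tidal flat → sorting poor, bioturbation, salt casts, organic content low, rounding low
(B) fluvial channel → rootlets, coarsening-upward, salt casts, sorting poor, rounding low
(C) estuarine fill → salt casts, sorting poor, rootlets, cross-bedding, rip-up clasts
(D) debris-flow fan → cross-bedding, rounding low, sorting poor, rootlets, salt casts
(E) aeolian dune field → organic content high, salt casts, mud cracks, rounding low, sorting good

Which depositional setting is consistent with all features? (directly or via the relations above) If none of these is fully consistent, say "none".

B

Checking each candidate against the observations:
(A) tidal flat — salt casts +; sorting poor +; rounding low +; rootlets -; graded bedding -
(B) fluvial channel — salt casts +; sorting poor +; rounding low +; rootlets +; graded bedding + (through coarsening-upward → graded bedding)
(C) estuarine fill — salt casts +; sorting poor +; rounding low -; rootlets +; graded bedding -
(D) debris-flow fan — does not account for graded bedding
(E) aeolian dune field — fails on sorting poor, rootlets, graded bedding (predicts sorting good, not sorting poor)
(B) alone accounts for all the evidence.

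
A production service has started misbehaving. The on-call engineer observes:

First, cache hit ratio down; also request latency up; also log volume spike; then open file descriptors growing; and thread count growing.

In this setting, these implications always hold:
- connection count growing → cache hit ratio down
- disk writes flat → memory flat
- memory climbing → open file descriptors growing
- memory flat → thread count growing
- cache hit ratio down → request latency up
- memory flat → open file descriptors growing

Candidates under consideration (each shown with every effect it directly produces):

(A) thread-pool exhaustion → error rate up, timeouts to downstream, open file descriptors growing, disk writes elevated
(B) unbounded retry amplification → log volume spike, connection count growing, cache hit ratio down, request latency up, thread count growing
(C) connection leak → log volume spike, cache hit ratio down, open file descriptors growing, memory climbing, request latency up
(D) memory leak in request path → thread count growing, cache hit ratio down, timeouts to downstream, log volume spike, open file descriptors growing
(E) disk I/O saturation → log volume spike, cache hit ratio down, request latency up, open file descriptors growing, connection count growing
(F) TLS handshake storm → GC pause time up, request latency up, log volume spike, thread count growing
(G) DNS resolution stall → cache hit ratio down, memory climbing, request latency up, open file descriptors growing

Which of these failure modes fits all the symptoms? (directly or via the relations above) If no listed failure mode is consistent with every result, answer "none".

For each candidate, compare predicted effects to what was observed:
(A) thread-pool exhaustion — does not account for cache hit ratio down, request latency up, log volume spike, thread count growing
(B) unbounded retry amplification — cache hit ratio down ✓; request latency up ✓; log volume spike ✓; open file descriptors growing ✗; thread count growing ✓
(C) connection leak — cache hit ratio down ✓; request latency up ✓; log volume spike ✓; open file descriptors growing ✓; thread count growing ✗
(D) memory leak in request path — accounts for every observation (request latency up via cache hit ratio down → request latency up)
(E) disk I/O saturation — cache hit ratio down ✓; request latency up ✓; log volume spike ✓; open file descriptors growing ✓; thread count growing ✗
(F) TLS handshake storm — cache hit ratio down ✗; request latency up ✓; log volume spike ✓; open file descriptors growing ✗; thread count growing ✓
(G) DNS resolution stall — cache hit ratio down ✓; request latency up ✓; log volume spike ✗; open file descriptors growing ✓; thread count growing ✗
(D) is the only candidate with no mismatches.

D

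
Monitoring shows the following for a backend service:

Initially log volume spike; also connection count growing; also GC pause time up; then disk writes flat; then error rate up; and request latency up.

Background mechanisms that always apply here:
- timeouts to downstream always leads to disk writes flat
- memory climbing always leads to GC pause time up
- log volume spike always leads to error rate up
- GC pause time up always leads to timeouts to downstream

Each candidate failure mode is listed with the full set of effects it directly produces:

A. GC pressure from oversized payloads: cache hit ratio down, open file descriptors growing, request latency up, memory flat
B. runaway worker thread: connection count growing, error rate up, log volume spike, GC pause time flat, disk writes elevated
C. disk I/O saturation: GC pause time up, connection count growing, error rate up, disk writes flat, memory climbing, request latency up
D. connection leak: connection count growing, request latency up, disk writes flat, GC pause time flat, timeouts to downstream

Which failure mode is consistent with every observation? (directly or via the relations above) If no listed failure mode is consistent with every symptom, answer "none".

none

Testing each hypothesis:
(A) GC pressure from oversized payloads — does not account for log volume spike, connection count growing, GC pause time up, disk writes flat, error rate up
(B) runaway worker thread — log volume spike match; connection count growing match; GC pause time up miss; disk writes flat miss; error rate up match; request latency up miss
(C) disk I/O saturation — does not account for log volume spike
(D) connection leak — log volume spike miss; connection count growing match; GC pause time up miss; disk writes flat match; error rate up miss; request latency up match
Every candidate fails on at least one observation.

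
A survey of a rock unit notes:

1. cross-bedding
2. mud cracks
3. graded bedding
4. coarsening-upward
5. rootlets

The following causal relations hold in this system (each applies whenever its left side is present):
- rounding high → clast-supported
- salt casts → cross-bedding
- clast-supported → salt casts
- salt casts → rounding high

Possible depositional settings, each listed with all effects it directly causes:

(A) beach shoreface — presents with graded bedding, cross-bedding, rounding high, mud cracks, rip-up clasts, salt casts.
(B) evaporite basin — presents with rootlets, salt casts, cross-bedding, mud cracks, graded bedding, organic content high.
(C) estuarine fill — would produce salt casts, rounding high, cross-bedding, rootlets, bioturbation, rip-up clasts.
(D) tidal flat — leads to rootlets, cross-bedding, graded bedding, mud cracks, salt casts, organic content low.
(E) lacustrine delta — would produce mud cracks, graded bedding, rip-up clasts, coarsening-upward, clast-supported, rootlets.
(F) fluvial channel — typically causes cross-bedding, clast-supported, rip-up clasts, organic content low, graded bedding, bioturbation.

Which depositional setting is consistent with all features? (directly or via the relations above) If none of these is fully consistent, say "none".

For each candidate, compare predicted effects to what was observed:
(A) beach shoreface — cross-bedding match; mud cracks match; graded bedding match; coarsening-upward miss; rootlets miss
(B) evaporite basin — does not account for coarsening-upward
(C) estuarine fill — does not account for mud cracks, graded bedding, coarsening-upward
(D) tidal flat — cross-bedding match; mud cracks match; graded bedding match; coarsening-upward miss; rootlets match
(E) lacustrine delta — accounts for every observation (cross-bedding by clast-supported → salt casts → cross-bedding)
(F) fluvial channel — cross-bedding match; mud cracks miss; graded bedding match; coarsening-upward miss; rootlets miss
Only (E) is consistent with every observation.

E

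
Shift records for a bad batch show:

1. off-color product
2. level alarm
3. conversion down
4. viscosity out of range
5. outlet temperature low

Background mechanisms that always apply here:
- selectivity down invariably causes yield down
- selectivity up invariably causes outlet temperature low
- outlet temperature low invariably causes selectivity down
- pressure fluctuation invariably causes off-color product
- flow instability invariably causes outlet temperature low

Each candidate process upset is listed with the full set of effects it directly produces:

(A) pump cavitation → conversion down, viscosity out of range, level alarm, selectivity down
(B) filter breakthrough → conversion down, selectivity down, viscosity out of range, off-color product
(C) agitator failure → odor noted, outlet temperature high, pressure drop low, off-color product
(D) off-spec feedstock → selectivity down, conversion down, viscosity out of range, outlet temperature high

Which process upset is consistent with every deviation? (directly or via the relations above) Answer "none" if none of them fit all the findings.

Per-candidate check:
(A) pump cavitation — off-color product ✗; level alarm ✓; conversion down ✓; viscosity out of range ✓; outlet temperature low ✗
(B) filter breakthrough — off-color product ✓; level alarm ✗; conversion down ✓; viscosity out of range ✓; outlet temperature low ✗
(C) agitator failure — off-color product ✓; level alarm ✗; conversion down ✗; viscosity out of range ✗; outlet temperature low ✗
(D) off-spec feedstock — off-color product ✗; level alarm ✗; conversion down ✓; viscosity out of range ✓; outlet temperature low ✗
Every candidate fails on at least one observation.

none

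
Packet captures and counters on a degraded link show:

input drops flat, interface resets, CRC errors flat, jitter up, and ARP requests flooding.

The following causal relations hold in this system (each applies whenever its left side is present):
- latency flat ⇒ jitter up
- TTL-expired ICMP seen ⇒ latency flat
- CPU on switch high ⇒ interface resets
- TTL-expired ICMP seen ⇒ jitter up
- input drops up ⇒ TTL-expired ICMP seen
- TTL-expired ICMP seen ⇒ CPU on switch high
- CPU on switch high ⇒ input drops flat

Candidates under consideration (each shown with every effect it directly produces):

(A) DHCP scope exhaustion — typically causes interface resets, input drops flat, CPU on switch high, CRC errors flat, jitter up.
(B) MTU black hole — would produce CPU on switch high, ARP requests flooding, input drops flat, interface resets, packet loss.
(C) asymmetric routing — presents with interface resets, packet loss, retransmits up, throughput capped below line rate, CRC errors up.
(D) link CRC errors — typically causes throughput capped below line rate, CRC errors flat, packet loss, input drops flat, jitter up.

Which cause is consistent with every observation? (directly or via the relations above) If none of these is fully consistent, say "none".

none

For each candidate, compare predicted effects to what was observed:
(A) DHCP scope exhaustion — input drops flat yes; interface resets yes; CRC errors flat yes; jitter up yes; ARP requests flooding NO
(B) MTU black hole — input drops flat yes; interface resets yes; CRC errors flat NO; jitter up NO; ARP requests flooding yes
(C) asymmetric routing — fails on input drops flat, CRC errors flat, jitter up, ARP requests flooding (predicts CRC errors up, not CRC errors flat)
(D) link CRC errors — input drops flat yes; interface resets NO; CRC errors flat yes; jitter up yes; ARP requests flooding NO
None of the listed candidates fits everything.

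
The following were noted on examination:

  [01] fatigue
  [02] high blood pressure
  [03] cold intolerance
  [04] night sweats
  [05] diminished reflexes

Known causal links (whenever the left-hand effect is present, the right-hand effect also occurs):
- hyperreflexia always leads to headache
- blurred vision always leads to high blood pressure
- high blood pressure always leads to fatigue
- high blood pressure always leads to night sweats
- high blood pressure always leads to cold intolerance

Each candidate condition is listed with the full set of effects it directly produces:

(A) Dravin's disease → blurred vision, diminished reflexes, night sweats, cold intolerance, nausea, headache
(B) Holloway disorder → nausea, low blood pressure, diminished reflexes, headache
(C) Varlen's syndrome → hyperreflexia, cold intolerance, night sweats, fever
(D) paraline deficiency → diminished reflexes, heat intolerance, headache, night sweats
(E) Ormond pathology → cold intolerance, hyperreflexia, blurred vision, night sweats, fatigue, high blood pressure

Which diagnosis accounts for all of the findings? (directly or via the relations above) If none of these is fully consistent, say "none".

A

For each candidate, compare predicted effects to what was observed:
(A) Dravin's disease — accounts for every observation (fatigue by blurred vision → high blood pressure → fatigue)
(B) Holloway disorder — fails on fatigue, high blood pressure, cold intolerance, night sweats (predicts low blood pressure, not high blood pressure)
(C) Varlen's syndrome — fatigue ✗; high blood pressure ✗; cold intolerance ✓; night sweats ✓; diminished reflexes ✗
(D) paraline deficiency — fails on fatigue, high blood pressure, cold intolerance (predicts heat intolerance, not cold intolerance)
(E) Ormond pathology — fatigue ✓; high blood pressure ✓; cold intolerance ✓; night sweats ✓; diminished reflexes ✗
Only (A) is consistent with every observation.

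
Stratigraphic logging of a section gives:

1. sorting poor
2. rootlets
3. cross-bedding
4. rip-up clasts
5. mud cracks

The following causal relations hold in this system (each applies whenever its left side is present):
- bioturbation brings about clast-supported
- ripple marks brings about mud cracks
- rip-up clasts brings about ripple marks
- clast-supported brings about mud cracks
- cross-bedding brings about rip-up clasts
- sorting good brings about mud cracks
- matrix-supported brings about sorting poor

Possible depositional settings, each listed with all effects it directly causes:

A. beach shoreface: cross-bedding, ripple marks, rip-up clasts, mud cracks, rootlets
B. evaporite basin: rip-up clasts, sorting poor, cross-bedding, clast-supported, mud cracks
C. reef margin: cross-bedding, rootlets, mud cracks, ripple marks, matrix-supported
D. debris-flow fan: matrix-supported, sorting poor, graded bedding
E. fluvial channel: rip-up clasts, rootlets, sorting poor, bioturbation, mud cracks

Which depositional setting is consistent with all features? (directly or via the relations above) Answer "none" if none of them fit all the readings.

C

Checking each candidate against the observations:
(A) beach shoreface — sorting poor ✗; rootlets ✓; cross-bedding ✓; rip-up clasts ✓; mud cracks ✓
(B) evaporite basin — sorting poor ✓; rootlets ✗; cross-bedding ✓; rip-up clasts ✓; mud cracks ✓
(C) reef margin — accounts for every observation (sorting poor via matrix-supported → sorting poor)
(D) debris-flow fan — does not account for rootlets, cross-bedding, rip-up clasts, mud cracks
(E) fluvial channel — does not account for cross-bedding
(C) is the only candidate with no mismatches.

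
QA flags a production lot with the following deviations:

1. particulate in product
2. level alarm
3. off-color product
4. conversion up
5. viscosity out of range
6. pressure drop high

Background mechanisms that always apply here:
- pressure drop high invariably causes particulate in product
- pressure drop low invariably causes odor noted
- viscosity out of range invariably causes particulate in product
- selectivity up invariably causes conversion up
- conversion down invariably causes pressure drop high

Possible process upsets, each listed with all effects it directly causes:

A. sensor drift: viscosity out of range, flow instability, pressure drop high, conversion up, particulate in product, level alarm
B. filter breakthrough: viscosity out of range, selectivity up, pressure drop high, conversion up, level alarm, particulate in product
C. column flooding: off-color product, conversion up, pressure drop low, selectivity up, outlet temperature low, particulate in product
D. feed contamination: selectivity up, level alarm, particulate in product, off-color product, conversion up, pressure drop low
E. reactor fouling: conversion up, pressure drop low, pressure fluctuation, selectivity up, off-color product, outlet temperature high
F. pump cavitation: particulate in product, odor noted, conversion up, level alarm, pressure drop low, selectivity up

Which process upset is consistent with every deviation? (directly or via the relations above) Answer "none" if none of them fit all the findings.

none

For each candidate, compare predicted effects to what was observed:
(A) sensor drift — does not account for off-color product
(B) filter breakthrough — particulate in product match; level alarm match; off-color product miss; conversion up match; viscosity out of range match; pressure drop high match
(C) column flooding — fails on level alarm, viscosity out of range, pressure drop high (predicts pressure drop low, not pressure drop high)
(D) feed contamination — particulate in product match; level alarm match; off-color product match; conversion up match; viscosity out of range miss; pressure drop high miss
(E) reactor fouling — fails on particulate in product, level alarm, viscosity out of range, pressure drop high (predicts pressure drop low, not pressure drop high)
(F) pump cavitation — fails on off-color product, viscosity out of range, pressure drop high (predicts pressure drop low, not pressure drop high)
Every candidate fails on at least one observation.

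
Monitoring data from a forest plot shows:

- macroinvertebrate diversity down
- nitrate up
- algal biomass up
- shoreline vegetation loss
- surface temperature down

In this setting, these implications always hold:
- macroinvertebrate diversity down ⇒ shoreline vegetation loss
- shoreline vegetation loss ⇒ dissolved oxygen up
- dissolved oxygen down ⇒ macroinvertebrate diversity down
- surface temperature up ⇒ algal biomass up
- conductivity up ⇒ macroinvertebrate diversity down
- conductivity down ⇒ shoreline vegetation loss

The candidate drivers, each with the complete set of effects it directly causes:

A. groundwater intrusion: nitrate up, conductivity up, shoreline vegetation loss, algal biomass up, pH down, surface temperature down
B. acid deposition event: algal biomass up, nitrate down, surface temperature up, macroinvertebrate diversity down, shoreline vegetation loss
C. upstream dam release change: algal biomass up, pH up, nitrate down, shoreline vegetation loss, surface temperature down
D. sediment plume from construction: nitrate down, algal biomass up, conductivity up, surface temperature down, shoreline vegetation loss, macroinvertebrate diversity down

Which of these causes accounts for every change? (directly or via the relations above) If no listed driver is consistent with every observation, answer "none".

Checking each candidate against the observations:
(A) groundwater intrusion — accounts for every observation (macroinvertebrate diversity down by conductivity up → macroinvertebrate diversity down)
(B) acid deposition event — fails on nitrate up, surface temperature down (predicts nitrate down, not nitrate up; predicts surface temperature up, not surface temperature down)
(C) upstream dam release change — macroinvertebrate diversity down ✗; nitrate up ✗; algal biomass up ✓; shoreline vegetation loss ✓; surface temperature down ✓
(D) sediment plume from construction — macroinvertebrate diversity down ✓; nitrate up ✗; algal biomass up ✓; shoreline vegetation loss ✓; surface temperature down ✓
(A) alone accounts for all the evidence.

A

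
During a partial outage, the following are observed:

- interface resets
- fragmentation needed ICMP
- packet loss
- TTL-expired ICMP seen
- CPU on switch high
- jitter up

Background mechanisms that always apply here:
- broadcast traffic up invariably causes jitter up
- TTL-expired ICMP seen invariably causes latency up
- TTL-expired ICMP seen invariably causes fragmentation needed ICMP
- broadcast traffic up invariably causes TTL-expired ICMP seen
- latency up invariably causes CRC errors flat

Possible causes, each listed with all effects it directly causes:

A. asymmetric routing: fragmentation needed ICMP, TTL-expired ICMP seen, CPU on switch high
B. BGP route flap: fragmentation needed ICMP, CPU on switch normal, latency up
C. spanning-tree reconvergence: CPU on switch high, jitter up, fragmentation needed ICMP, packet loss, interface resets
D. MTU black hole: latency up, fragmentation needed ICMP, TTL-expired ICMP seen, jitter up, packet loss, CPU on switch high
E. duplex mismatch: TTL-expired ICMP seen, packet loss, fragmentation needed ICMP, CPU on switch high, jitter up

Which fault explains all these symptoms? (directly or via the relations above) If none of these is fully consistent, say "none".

none

Per-candidate check:
(A) asymmetric routing — interface resets -; fragmentation needed ICMP +; packet loss -; TTL-expired ICMP seen +; CPU on switch high +; jitter up -
(B) BGP route flap — interface resets -; fragmentation needed ICMP +; packet loss -; TTL-expired ICMP seen -; CPU on switch high -; jitter up -
(C) spanning-tree reconvergence — does not account for TTL-expired ICMP seen
(D) MTU black hole — interface resets -; fragmentation needed ICMP +; packet loss +; TTL-expired ICMP seen +; CPU on switch high +; jitter up +
(E) duplex mismatch — interface resets -; fragmentation needed ICMP +; packet loss +; TTL-expired ICMP seen +; CPU on switch high +; jitter up +
No candidate is consistent with all observations.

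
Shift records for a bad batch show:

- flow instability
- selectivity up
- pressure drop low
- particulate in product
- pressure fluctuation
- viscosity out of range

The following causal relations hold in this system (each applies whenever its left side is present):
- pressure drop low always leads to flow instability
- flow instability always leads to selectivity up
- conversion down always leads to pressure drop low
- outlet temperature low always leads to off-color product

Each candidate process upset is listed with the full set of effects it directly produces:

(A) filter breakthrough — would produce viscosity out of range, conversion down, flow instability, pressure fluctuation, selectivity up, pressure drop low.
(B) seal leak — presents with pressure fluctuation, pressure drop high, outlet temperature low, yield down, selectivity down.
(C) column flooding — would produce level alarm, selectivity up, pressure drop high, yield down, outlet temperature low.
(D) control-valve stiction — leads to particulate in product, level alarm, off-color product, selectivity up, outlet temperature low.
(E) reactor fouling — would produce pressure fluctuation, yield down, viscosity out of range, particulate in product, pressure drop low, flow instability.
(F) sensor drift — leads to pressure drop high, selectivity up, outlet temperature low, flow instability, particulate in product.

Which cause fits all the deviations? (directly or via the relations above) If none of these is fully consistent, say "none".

Testing each hypothesis:
(A) filter breakthrough — flow instability ✓; selectivity up ✓; pressure drop low ✓; particulate in product ✗; pressure fluctuation ✓; viscosity out of range ✓
(B) seal leak — flow instability ✗; selectivity up ✗; pressure drop low ✗; particulate in product ✗; pressure fluctuation ✓; viscosity out of range ✗
(C) column flooding — flow instability ✗; selectivity up ✓; pressure drop low ✗; particulate in product ✗; pressure fluctuation ✗; viscosity out of range ✗
(D) control-valve stiction — flow instability ✗; selectivity up ✓; pressure drop low ✗; particulate in product ✓; pressure fluctuation ✗; viscosity out of range ✗
(E) reactor fouling — flow instability ✓; selectivity up ✓ (via flow instability → selectivity up); pressure drop low ✓; particulate in product ✓; pressure fluctuation ✓; viscosity out of range ✓
(F) sensor drift — fails on pressure drop low, pressure fluctuation, viscosity out of range (predicts pressure drop high, not pressure drop low)
(E) is the only candidate with no mismatches.

E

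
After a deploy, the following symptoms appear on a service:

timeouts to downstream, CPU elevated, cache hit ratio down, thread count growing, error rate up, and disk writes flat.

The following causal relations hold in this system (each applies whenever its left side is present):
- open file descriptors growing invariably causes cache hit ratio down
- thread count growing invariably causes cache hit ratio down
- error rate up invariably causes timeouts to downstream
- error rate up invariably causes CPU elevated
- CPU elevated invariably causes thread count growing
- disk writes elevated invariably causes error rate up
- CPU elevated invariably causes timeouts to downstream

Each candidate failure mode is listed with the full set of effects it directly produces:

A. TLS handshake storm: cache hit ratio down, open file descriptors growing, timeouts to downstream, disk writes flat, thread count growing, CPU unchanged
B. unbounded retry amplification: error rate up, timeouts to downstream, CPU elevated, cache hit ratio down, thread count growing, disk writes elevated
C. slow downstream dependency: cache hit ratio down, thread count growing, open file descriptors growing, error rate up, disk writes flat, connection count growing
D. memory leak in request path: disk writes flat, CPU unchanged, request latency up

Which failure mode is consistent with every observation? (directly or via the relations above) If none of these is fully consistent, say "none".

Checking each candidate against the observations:
(A) TLS handshake storm — timeouts to downstream ✓; CPU elevated ✗; cache hit ratio down ✓; thread count growing ✓; error rate up ✗; disk writes flat ✓
(B) unbounded retry amplification — timeouts to downstream ✓; CPU elevated ✓; cache hit ratio down ✓; thread count growing ✓; error rate up ✓; disk writes flat ✗
(C) slow downstream dependency — accounts for every observation (timeouts to downstream through error rate up → timeouts to downstream)
(D) memory leak in request path — timeouts to downstream ✗; CPU elevated ✗; cache hit ratio down ✗; thread count growing ✗; error rate up ✗; disk writes flat ✓
(C) is the only candidate with no mismatches.

C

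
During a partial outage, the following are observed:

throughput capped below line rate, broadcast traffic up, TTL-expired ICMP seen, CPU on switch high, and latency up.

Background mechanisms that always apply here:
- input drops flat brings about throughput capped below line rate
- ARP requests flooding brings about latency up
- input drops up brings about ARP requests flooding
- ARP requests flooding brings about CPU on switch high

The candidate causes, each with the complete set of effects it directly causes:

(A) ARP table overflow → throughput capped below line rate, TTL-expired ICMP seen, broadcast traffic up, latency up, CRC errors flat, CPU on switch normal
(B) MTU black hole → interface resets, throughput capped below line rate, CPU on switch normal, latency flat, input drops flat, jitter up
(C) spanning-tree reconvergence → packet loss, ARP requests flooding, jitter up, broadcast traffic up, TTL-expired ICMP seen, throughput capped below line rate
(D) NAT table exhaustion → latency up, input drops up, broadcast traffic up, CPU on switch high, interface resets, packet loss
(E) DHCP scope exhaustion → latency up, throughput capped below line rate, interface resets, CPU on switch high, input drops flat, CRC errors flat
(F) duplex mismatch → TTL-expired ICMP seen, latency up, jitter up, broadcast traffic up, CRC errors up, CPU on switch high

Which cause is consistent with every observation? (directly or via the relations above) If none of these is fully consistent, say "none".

C

For each candidate, compare predicted effects to what was observed:
(A) ARP table overflow — fails on CPU on switch high (predicts CPU on switch normal, not CPU on switch high)
(B) MTU black hole — throughput capped below line rate +; broadcast traffic up -; TTL-expired ICMP seen -; CPU on switch high -; latency up -
(C) spanning-tree reconvergence — throughput capped below line rate +; broadcast traffic up +; TTL-expired ICMP seen +; CPU on switch high + (by ARP requests flooding → CPU on switch high); latency up + (by ARP requests flooding → latency up)
(D) NAT table exhaustion — throughput capped below line rate -; broadcast traffic up +; TTL-expired ICMP seen -; CPU on switch high +; latency up +
(E) DHCP scope exhaustion — throughput capped below line rate +; broadcast traffic up -; TTL-expired ICMP seen -; CPU on switch high +; latency up +
(F) duplex mismatch — does not account for throughput capped below line rate
(C) alone accounts for all the evidence.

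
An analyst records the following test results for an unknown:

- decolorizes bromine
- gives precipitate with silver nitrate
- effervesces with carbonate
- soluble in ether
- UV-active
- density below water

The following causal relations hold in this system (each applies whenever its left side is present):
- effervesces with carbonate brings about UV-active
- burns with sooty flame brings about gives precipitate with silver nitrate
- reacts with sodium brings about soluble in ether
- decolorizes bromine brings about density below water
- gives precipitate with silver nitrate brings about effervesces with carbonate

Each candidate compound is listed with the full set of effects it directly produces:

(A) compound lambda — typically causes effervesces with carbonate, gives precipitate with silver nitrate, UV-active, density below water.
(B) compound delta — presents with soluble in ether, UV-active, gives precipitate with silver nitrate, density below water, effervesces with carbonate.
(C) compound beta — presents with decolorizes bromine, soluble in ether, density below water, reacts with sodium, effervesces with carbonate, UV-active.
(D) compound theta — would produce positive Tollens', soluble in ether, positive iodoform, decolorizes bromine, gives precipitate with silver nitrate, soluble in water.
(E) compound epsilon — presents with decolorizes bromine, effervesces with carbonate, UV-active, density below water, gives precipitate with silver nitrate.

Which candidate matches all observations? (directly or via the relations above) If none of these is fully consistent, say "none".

D

For each candidate, compare predicted effects to what was observed:
(A) compound lambda — decolorizes bromine -; gives precipitate with silver nitrate +; effervesces with carbonate +; soluble in ether -; UV-active +; density below water +
(B) compound delta — does not account for decolorizes bromine
(C) compound beta — decolorizes bromine +; gives precipitate with silver nitrate -; effervesces with carbonate +; soluble in ether +; UV-active +; density below water +
(D) compound theta — decolorizes bromine +; gives precipitate with silver nitrate +; effervesces with carbonate + (via gives precipitate with silver nitrate → effervesces with carbonate); soluble in ether +; UV-active + (via gives precipitate with silver nitrate → effervesces with carbonate → UV-active); density below water + (via decolorizes bromine → density below water)
(E) compound epsilon — decolorizes bromine +; gives precipitate with silver nitrate +; effervesces with carbonate +; soluble in ether -; UV-active +; density below water +
(D) alone accounts for all the evidence.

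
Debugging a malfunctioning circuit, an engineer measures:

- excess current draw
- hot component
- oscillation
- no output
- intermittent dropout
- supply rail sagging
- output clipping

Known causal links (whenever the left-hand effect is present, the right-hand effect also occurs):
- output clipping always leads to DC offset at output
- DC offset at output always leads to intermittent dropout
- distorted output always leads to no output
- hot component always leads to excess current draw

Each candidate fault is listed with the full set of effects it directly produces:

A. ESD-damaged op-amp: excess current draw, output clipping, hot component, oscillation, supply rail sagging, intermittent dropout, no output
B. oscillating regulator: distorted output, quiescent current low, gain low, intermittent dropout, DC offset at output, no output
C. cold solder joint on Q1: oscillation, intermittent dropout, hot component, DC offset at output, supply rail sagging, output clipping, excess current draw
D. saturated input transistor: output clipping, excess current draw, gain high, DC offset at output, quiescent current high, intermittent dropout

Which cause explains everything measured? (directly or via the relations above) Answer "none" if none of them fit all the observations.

A

Testing each hypothesis:
(A) ESD-damaged op-amp — excess current draw yes; hot component yes; oscillation yes; no output yes; intermittent dropout yes; supply rail sagging yes; output clipping yes
(B) oscillating regulator — excess current draw NO; hot component NO; oscillation NO; no output yes; intermittent dropout yes; supply rail sagging NO; output clipping NO
(C) cold solder joint on Q1 — does not account for no output
(D) saturated input transistor — excess current draw yes; hot component NO; oscillation NO; no output NO; intermittent dropout yes; supply rail sagging NO; output clipping yes
(A) alone accounts for all the evidence.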